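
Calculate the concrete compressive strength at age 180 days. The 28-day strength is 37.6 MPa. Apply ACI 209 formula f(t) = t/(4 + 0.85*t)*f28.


f(180) = 180 / (4 + 0.85 * 180) * 37.6
= 180 / 157.0 * 37.6
= 43.11 MPa

43.11


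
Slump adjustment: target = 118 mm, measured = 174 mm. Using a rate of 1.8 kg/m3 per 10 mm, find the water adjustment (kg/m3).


Difference = 118 - 174 = -56 mm
Water adjustment = -56 * 1.8 / 10 = -10.1 kg/m3

-10.1


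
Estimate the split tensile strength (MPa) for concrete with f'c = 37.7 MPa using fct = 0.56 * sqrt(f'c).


fct = 0.56 * sqrt(37.7)
= 0.56 * 6.14
= 3.438 MPa

3.438


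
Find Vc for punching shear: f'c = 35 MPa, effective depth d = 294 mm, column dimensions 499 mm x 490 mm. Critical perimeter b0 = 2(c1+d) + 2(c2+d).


b0 = 2*(499 + 294) + 2*(490 + 294) = 3154 mm
Vc = 0.33 * sqrt(35) * 3154 * 294 / 1000
= 1810.33 kN

1810.33


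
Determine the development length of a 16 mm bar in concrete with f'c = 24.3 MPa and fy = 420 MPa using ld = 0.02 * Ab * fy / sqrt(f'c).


Ab = pi * 16^2 / 4 = 201.062 mm2
ld = 0.02 * 201.062 * 420 / sqrt(24.3)
= 342.6 mm

342.6


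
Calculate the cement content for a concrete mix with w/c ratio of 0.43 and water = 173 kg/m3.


Cement = water / (w/c)
= 173 / 0.43
= 402.3 kg/m3

402.3


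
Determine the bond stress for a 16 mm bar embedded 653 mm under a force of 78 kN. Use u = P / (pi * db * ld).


u = P / (pi * db * ld)
= 78 * 1000 / (pi * 16 * 653)
= 2.376 MPa

2.376


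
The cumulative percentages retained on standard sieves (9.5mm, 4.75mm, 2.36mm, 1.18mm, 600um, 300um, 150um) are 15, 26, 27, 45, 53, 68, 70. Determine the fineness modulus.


FM = sum(cumulative % retained) / 100
= 304 / 100
= 3.04

3.04


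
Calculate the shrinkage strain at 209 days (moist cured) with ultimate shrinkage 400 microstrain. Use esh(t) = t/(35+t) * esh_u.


esh(209) = 209 / (35 + 209) * 400
= 209 / 244 * 400
= 342.6 microstrain

342.6


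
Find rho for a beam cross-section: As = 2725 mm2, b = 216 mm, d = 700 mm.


rho = As / (b * d)
= 2725 / (216 * 700)
= 0.018

0.018


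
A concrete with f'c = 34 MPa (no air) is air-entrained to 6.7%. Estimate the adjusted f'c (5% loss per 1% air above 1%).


Strength loss = (6.7 - 1) * 5 = 28.5%
f'c = 34 * (1 - 28.5/100)
= 24.31 MPa

24.31


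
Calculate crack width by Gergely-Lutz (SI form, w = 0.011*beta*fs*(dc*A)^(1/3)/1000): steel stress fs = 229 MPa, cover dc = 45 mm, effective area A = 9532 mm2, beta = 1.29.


w = 0.011 * beta * fs * (dc * A)^(1/3) / 1000
= 0.011 * 1.29 * 229 * (45 * 9532)^(1/3) / 1000
= 0.245 mm

0.245


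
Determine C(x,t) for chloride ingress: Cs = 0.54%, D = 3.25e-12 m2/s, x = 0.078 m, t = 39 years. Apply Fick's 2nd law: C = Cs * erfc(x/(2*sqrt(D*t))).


t_seconds = 39 * 365.25 * 24 * 3600 = 1230746400.0 s
arg = 0.078 / (2 * sqrt(3.25e-12 * 1230746400.0))
= 0.6166
erfc(0.6166) = 0.3832
C = 0.54 * 0.3832 = 0.2069%

0.2069


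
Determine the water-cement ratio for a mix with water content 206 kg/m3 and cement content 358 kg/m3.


w/c = water / cement
w/c = 206 / 358 = 0.575

0.575


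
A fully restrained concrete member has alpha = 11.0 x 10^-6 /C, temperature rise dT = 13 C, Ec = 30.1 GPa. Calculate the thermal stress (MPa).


sigma = alpha * dT * Ec
= 11.0e-6 * 13 * 30.1 * 1000
= 4.304 MPa

4.304


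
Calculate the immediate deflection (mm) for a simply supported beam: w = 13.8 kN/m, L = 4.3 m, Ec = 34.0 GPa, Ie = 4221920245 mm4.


Convert: L = 4.3 m = 4300 mm, Ec = 34.0 GPa = 34000 MPa
delta = 5 * 13.8 * 4300^4 / (384 * 34000 * 4221920245)
= 0.43 mm

0.43


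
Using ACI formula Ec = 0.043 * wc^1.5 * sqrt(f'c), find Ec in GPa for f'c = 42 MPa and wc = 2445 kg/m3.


Ec = 0.043 * 2445^1.5 * sqrt(42) / 1000
= 33.69 GPa

33.69


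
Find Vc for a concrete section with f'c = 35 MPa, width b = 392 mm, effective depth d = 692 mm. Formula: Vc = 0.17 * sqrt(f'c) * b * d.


Vc = 0.17 * sqrt(35) * 392 * 692 / 1000
= 272.82 kN

272.82


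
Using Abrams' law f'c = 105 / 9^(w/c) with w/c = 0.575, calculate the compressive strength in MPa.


f'c = 105 / 9^0.575
= 105 / 3.537
= 29.68 MPa

29.68


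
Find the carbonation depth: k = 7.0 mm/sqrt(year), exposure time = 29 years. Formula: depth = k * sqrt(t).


depth = k * sqrt(t)
= 7.0 * sqrt(29)
= 37.7 mm

37.7


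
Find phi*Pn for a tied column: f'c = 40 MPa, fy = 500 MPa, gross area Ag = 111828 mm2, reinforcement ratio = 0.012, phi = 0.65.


Ast = rho * Ag = 0.012 * 111828 = 1341.936 mm2
phi*Pn = 0.65 * 0.80 * (0.85 * 40 * (111828 - 1341.936) + 500 * 1341.936) / 1000
= 2302.3 kN

2302.3


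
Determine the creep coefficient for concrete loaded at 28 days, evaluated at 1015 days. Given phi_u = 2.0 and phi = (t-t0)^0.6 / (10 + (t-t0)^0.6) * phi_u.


dt = 1015 - 28 = 987
phi = 987^0.6 / (10 + 987^0.6) * 2.0
= 1.725

1.725


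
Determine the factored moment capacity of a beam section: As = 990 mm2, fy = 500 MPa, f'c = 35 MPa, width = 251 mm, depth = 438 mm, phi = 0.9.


a = As * fy / (0.85 * f'c * b)
= 990 * 500 / (0.85 * 35 * 251)
= 66.2895 mm
Mn = As * fy * (d - a/2) / 10^6
= 200.4034 kN-m
phi*Mn = 0.9 * 200.4034 = 180.36 kN-m

180.36


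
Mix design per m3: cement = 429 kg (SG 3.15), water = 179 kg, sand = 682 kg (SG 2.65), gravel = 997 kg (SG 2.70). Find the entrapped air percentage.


Vol cement = 429 / (3.15 * 1000) = 0.13619 m3
Vol water = 179 / 1000 = 0.179 m3
Vol sand = 682 / (2.65 * 1000) = 0.257358 m3
Vol gravel = 997 / (2.70 * 1000) = 0.369259 m3
Total solid + water volume = 0.941808 m3
Air = (1 - 0.941808) * 100 = 5.82%

5.82


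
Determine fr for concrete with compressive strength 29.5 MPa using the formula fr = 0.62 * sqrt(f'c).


fr = 0.62 * sqrt(29.5)
= 3.367 MPa

3.367


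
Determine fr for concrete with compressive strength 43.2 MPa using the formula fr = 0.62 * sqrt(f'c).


fr = 0.62 * sqrt(43.2)
= 4.075 MPa

4.075


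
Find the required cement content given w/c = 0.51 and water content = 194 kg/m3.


Cement = water / (w/c)
= 194 / 0.51
= 380.4 kg/m3

380.4


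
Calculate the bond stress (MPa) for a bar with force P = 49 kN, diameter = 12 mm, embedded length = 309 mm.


u = P / (pi * db * ld)
= 49 * 1000 / (pi * 12 * 309)
= 4.206 MPa

4.206


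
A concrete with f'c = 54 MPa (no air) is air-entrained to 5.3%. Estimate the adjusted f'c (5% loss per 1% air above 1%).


Strength loss = (5.3 - 1) * 5 = 21.5%
f'c = 54 * (1 - 21.5/100)
= 42.39 MPa

42.39


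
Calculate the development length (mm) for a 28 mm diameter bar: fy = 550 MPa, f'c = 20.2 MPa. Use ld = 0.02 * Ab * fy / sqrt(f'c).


Ab = pi * 28^2 / 4 = 615.752 mm2
ld = 0.02 * 615.752 * 550 / sqrt(20.2)
= 1507.0 mm

1507.0


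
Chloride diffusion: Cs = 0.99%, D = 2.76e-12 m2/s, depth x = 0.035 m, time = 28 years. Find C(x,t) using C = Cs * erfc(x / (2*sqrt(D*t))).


t_seconds = 28 * 365.25 * 24 * 3600 = 883612800.0 s
arg = 0.035 / (2 * sqrt(2.76e-12 * 883612800.0))
= 0.3544
erfc(0.3544) = 0.6163
C = 0.99 * 0.6163 = 0.6101%

0.6101


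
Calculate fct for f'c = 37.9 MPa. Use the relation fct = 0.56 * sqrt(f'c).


fct = 0.56 * sqrt(37.9)
= 0.56 * 6.156
= 3.448 MPa

3.448


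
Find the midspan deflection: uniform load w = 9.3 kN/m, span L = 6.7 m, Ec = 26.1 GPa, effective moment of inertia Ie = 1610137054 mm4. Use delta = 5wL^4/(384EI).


Convert: L = 6.7 m = 6700 mm, Ec = 26.1 GPa = 26100 MPa
delta = 5 * 9.3 * 6700^4 / (384 * 26100 * 1610137054)
= 5.81 mm

5.81


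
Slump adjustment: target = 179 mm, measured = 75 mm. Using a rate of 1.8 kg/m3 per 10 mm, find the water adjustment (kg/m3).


Difference = 179 - 75 = 104 mm
Water adjustment = 104 * 1.8 / 10 = 18.7 kg/m3

18.7


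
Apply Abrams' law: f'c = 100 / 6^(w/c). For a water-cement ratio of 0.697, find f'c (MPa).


f'c = 100 / 6^0.697
= 100 / 3.486
= 28.68 MPa

28.68


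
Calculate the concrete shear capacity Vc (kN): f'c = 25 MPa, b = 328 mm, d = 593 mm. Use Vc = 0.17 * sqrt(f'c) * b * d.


Vc = 0.17 * sqrt(25) * 328 * 593 / 1000
= 165.33 kN

165.33


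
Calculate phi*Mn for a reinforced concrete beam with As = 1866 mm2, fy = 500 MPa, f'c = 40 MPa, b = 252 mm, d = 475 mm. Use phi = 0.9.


a = As * fy / (0.85 * f'c * b)
= 1866 * 500 / (0.85 * 40 * 252)
= 108.8936 mm
Mn = As * fy * (d - a/2) / 10^6
= 392.3762 kN-m
phi*Mn = 0.9 * 392.3762 = 353.14 kN-m

353.14


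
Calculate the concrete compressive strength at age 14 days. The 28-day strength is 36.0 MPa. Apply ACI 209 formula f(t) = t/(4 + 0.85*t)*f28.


f(14) = 14 / (4 + 0.85 * 14) * 36.0
= 14 / 15.9 * 36.0
= 31.7 MPa

31.7


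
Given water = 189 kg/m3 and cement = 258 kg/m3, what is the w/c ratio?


w/c = water / cement
w/c = 189 / 258 = 0.733

0.733


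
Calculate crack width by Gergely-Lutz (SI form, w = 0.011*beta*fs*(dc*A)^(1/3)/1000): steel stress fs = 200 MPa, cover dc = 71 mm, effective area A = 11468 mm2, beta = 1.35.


w = 0.011 * beta * fs * (dc * A)^(1/3) / 1000
= 0.011 * 1.35 * 200 * (71 * 11468)^(1/3) / 1000
= 0.277 mm

0.277


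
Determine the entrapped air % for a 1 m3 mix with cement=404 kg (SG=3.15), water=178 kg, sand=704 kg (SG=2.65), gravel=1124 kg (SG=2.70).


Vol cement = 404 / (3.15 * 1000) = 0.128254 m3
Vol water = 178 / 1000 = 0.178 m3
Vol sand = 704 / (2.65 * 1000) = 0.26566 m3
Vol gravel = 1124 / (2.70 * 1000) = 0.416296 m3
Total solid + water volume = 0.988211 m3
Air = (1 - 0.988211) * 100 = 1.18%

1.18


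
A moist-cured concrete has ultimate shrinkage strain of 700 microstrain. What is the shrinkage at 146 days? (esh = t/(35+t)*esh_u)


esh(146) = 146 / (35 + 146) * 700
= 146 / 181 * 700
= 564.6 microstrain

564.6


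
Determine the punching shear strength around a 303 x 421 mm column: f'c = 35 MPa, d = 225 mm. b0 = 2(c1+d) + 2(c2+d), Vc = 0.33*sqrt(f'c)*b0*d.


b0 = 2*(303 + 225) + 2*(421 + 225) = 2348 mm
Vc = 0.33 * sqrt(35) * 2348 * 225 / 1000
= 1031.4 kN

1031.4


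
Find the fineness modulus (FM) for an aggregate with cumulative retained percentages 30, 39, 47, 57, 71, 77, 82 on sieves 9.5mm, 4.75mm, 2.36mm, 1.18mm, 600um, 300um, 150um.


FM = sum(cumulative % retained) / 100
= 403 / 100
= 4.03

4.03


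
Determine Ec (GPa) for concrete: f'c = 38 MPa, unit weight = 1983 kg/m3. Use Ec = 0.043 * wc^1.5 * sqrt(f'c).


Ec = 0.043 * 1983^1.5 * sqrt(38) / 1000
= 23.41 GPa

23.41


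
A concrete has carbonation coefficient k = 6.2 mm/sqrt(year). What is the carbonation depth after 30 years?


depth = k * sqrt(t)
= 6.2 * sqrt(30)
= 33.96 mm

33.96


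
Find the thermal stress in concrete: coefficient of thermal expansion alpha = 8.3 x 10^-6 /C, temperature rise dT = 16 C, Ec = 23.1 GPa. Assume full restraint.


sigma = alpha * dT * Ec
= 8.3e-6 * 16 * 23.1 * 1000
= 3.068 MPa

3.068


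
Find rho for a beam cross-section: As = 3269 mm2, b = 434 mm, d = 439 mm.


rho = As / (b * d)
= 3269 / (434 * 439)
= 0.0172

0.0172


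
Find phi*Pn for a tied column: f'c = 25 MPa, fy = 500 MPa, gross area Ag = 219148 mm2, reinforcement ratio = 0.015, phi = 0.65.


Ast = rho * Ag = 0.015 * 219148 = 3287.22 mm2
phi*Pn = 0.65 * 0.80 * (0.85 * 25 * (219148 - 3287.22) + 500 * 3287.22) / 1000
= 3239.94 kN

3239.94


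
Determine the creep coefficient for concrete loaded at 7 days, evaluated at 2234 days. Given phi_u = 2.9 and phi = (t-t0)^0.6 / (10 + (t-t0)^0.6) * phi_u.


dt = 2234 - 7 = 2227
phi = 2227^0.6 / (10 + 2227^0.6) * 2.9
= 2.641

2.641


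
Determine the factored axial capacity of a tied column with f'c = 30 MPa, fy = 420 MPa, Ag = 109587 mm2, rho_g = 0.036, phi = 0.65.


Ast = rho * Ag = 0.036 * 109587 = 3945.132 mm2
phi*Pn = 0.65 * 0.80 * (0.85 * 30 * (109587 - 3945.132) + 420 * 3945.132) / 1000
= 2262.43 kN

2262.43


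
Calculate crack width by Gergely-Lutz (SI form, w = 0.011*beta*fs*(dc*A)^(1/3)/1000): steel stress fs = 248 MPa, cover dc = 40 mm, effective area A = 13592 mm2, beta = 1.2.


w = 0.011 * beta * fs * (dc * A)^(1/3) / 1000
= 0.011 * 1.2 * 248 * (40 * 13592)^(1/3) / 1000
= 0.267 mm

0.267


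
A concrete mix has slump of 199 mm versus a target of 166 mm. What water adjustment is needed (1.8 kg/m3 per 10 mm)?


Difference = 166 - 199 = -33 mm
Water adjustment = -33 * 1.8 / 10 = -5.9 kg/m3

-5.9


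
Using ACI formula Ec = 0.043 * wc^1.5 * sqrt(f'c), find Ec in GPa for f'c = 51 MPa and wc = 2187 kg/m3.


Ec = 0.043 * 2187^1.5 * sqrt(51) / 1000
= 31.41 GPa

31.41


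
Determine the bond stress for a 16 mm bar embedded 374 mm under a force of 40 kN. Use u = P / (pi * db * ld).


u = P / (pi * db * ld)
= 40 * 1000 / (pi * 16 * 374)
= 2.128 MPa

2.128


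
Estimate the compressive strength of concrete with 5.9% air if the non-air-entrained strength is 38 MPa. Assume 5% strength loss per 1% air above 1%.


Strength loss = (5.9 - 1) * 5 = 24.5%
f'c = 38 * (1 - 24.5/100)
= 28.69 MPa

28.69


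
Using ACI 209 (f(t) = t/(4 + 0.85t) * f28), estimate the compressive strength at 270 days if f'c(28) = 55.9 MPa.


f(270) = 270 / (4 + 0.85 * 270) * 55.9
= 270 / 233.5 * 55.9
= 64.64 MPa

64.64


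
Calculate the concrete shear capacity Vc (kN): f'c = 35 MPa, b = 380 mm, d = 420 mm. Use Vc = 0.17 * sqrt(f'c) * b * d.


Vc = 0.17 * sqrt(35) * 380 * 420 / 1000
= 160.52 kN

160.52


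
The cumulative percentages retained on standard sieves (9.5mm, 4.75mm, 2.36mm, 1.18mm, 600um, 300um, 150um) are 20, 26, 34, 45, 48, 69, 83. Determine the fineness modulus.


FM = sum(cumulative % retained) / 100
= 325 / 100
= 3.25

3.25


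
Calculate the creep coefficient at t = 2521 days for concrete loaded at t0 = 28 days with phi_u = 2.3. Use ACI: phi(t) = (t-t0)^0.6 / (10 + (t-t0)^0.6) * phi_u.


dt = 2521 - 28 = 2493
phi = 2493^0.6 / (10 + 2493^0.6) * 2.3
= 2.107

2.107


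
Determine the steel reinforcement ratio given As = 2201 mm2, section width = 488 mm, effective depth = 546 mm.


rho = As / (b * d)
= 2201 / (488 * 546)
= 0.0083

0.0083


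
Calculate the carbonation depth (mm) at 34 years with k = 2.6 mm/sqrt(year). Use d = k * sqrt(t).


depth = k * sqrt(t)
= 2.6 * sqrt(34)
= 15.16 mm

15.16


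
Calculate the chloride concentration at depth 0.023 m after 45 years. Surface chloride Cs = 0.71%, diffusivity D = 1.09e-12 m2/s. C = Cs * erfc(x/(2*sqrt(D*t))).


t_seconds = 45 * 365.25 * 24 * 3600 = 1420092000.0 s
arg = 0.023 / (2 * sqrt(1.09e-12 * 1420092000.0))
= 0.2923
erfc(0.2923) = 0.6793
C = 0.71 * 0.6793 = 0.4823%

0.4823


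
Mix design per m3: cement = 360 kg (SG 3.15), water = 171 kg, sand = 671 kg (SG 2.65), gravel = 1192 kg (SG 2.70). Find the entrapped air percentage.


Vol cement = 360 / (3.15 * 1000) = 0.114286 m3
Vol water = 171 / 1000 = 0.171 m3
Vol sand = 671 / (2.65 * 1000) = 0.253208 m3
Vol gravel = 1192 / (2.70 * 1000) = 0.441481 m3
Total solid + water volume = 0.979975 m3
Air = (1 - 0.979975) * 100 = 2.0%

2.0


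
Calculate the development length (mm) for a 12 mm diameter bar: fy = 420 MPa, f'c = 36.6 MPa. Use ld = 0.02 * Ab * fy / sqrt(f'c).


Ab = pi * 12^2 / 4 = 113.097 mm2
ld = 0.02 * 113.097 * 420 / sqrt(36.6)
= 157.0 mm

157.0


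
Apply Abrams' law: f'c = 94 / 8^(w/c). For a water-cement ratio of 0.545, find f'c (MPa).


f'c = 94 / 8^0.545
= 94 / 3.106
= 30.27 MPa

30.27


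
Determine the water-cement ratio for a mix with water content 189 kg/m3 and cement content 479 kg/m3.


w/c = water / cement
w/c = 189 / 479 = 0.395

0.395


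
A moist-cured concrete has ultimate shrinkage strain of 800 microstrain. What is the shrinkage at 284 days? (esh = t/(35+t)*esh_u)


esh(284) = 284 / (35 + 284) * 800
= 284 / 319 * 800
= 712.2 microstrain

712.2


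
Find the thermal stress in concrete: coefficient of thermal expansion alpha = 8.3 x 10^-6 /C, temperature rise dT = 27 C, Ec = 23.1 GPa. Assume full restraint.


sigma = alpha * dT * Ec
= 8.3e-6 * 27 * 23.1 * 1000
= 5.177 MPa

5.177


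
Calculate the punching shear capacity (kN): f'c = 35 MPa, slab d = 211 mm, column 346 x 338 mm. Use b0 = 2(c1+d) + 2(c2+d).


b0 = 2*(346 + 211) + 2*(338 + 211) = 2212 mm
Vc = 0.33 * sqrt(35) * 2212 * 211 / 1000
= 911.2 kN

911.2


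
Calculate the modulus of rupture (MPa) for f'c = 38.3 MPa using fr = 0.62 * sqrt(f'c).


fr = 0.62 * sqrt(38.3)
= 3.837 MPa

3.837


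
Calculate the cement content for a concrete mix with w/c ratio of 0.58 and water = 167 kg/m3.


Cement = water / (w/c)
= 167 / 0.58
= 287.9 kg/m3

287.9


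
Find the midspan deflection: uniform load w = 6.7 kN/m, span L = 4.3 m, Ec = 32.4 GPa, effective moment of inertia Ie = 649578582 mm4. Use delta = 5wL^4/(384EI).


Convert: L = 4.3 m = 4300 mm, Ec = 32.4 GPa = 32400 MPa
delta = 5 * 6.7 * 4300^4 / (384 * 32400 * 649578582)
= 1.42 mm

1.42


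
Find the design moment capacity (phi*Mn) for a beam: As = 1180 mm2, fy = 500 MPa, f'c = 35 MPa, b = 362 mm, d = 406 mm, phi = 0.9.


a = As * fy / (0.85 * f'c * b)
= 1180 * 500 / (0.85 * 35 * 362)
= 54.7843 mm
Mn = As * fy * (d - a/2) / 10^6
= 223.3786 kN-m
phi*Mn = 0.9 * 223.3786 = 201.04 kN-m

201.04


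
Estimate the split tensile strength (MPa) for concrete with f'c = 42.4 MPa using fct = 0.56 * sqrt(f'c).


fct = 0.56 * sqrt(42.4)
= 0.56 * 6.512
= 3.646 MPa

3.646


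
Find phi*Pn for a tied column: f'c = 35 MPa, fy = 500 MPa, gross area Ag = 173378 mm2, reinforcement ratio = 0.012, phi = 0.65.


Ast = rho * Ag = 0.012 * 173378 = 2080.536 mm2
phi*Pn = 0.65 * 0.80 * (0.85 * 35 * (173378 - 2080.536) + 500 * 2080.536) / 1000
= 3190.91 kN

3190.91


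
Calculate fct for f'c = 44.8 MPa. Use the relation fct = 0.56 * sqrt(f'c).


fct = 0.56 * sqrt(44.8)
= 0.56 * 6.693
= 3.748 MPa

3.748


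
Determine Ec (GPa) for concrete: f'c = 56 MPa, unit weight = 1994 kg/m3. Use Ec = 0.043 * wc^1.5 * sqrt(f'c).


Ec = 0.043 * 1994^1.5 * sqrt(56) / 1000
= 28.65 GPa

28.65


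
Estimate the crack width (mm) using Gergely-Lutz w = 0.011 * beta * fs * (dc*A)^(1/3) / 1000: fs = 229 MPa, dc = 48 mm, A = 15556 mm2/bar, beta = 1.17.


w = 0.011 * beta * fs * (dc * A)^(1/3) / 1000
= 0.011 * 1.17 * 229 * (48 * 15556)^(1/3) / 1000
= 0.267 mm

0.267


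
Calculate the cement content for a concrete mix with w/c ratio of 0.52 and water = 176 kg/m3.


Cement = water / (w/c)
= 176 / 0.52
= 338.5 kg/m3

338.5


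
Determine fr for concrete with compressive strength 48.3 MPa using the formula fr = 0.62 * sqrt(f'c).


fr = 0.62 * sqrt(48.3)
= 4.309 MPa

4.309


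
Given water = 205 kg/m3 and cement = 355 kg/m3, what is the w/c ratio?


w/c = water / cement
w/c = 205 / 355 = 0.577

0.577


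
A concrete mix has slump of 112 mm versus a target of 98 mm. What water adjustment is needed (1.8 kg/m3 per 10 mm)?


Difference = 98 - 112 = -14 mm
Water adjustment = -14 * 1.8 / 10 = -2.5 kg/m3

-2.5


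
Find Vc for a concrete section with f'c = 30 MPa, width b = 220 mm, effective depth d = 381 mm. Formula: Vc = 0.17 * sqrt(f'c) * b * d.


Vc = 0.17 * sqrt(30) * 220 * 381 / 1000
= 78.05 kN

78.05


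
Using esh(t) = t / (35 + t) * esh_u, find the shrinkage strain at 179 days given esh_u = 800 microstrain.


esh(179) = 179 / (35 + 179) * 800
= 179 / 214 * 800
= 669.2 microstrain

669.2


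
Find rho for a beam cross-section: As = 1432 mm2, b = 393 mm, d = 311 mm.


rho = As / (b * d)
= 1432 / (393 * 311)
= 0.0117

0.0117


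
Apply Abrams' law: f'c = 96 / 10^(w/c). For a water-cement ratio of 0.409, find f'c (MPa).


f'c = 96 / 10^0.409
= 96 / 2.564
= 37.43 MPa

37.43


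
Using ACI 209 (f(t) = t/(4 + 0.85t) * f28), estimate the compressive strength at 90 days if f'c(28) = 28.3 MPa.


f(90) = 90 / (4 + 0.85 * 90) * 28.3
= 90 / 80.5 * 28.3
= 31.64 MPa

31.64


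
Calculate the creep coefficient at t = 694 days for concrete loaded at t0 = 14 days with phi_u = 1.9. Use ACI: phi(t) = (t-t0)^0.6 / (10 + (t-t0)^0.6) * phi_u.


dt = 694 - 14 = 680
phi = 680^0.6 / (10 + 680^0.6) * 1.9
= 1.584

1.584


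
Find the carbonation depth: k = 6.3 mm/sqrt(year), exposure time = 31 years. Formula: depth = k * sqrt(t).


depth = k * sqrt(t)
= 6.3 * sqrt(31)
= 35.08 mm

35.08


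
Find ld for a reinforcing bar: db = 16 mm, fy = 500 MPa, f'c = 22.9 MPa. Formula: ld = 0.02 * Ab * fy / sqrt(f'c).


Ab = pi * 16^2 / 4 = 201.062 mm2
ld = 0.02 * 201.062 * 500 / sqrt(22.9)
= 420.2 mm

420.2


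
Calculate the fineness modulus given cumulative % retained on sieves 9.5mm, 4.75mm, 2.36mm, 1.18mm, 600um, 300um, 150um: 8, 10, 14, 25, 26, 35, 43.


FM = sum(cumulative % retained) / 100
= 161 / 100
= 1.61

1.61


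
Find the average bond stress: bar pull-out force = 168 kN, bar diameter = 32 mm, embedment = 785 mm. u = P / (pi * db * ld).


u = P / (pi * db * ld)
= 168 * 1000 / (pi * 32 * 785)
= 2.129 MPa

2.129


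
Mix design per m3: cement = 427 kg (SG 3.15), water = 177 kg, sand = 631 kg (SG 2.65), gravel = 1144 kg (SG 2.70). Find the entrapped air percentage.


Vol cement = 427 / (3.15 * 1000) = 0.135556 m3
Vol water = 177 / 1000 = 0.177 m3
Vol sand = 631 / (2.65 * 1000) = 0.238113 m3
Vol gravel = 1144 / (2.70 * 1000) = 0.423704 m3
Total solid + water volume = 0.974372 m3
Air = (1 - 0.974372) * 100 = 2.56%

2.56


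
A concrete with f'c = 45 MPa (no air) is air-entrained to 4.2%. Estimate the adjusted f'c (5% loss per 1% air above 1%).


Strength loss = (4.2 - 1) * 5 = 16.0%
f'c = 45 * (1 - 16.0/100)
= 37.8 MPa

37.8


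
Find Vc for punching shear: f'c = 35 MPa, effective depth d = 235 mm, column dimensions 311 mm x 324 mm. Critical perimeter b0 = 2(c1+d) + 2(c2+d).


b0 = 2*(311 + 235) + 2*(324 + 235) = 2210 mm
Vc = 0.33 * sqrt(35) * 2210 * 235 / 1000
= 1013.93 kN

1013.93


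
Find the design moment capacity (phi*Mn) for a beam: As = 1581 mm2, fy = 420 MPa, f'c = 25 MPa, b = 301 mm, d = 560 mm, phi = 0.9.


a = As * fy / (0.85 * f'c * b)
= 1581 * 420 / (0.85 * 25 * 301)
= 103.814 mm
Mn = As * fy * (d - a/2) / 10^6
= 337.3839 kN-m
phi*Mn = 0.9 * 337.3839 = 303.65 kN-m

303.65


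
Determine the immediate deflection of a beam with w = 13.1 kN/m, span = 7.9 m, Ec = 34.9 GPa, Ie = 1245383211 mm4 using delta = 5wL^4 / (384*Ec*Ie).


Convert: L = 7.9 m = 7900 mm, Ec = 34.9 GPa = 34900 MPa
delta = 5 * 13.1 * 7900^4 / (384 * 34900 * 1245383211)
= 15.29 mm

15.29


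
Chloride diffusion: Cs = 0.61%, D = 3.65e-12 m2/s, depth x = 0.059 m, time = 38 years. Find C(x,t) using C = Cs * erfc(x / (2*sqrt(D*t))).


t_seconds = 38 * 365.25 * 24 * 3600 = 1199188800.0 s
arg = 0.059 / (2 * sqrt(3.65e-12 * 1199188800.0))
= 0.4459
erfc(0.4459) = 0.5283
C = 0.61 * 0.5283 = 0.3223%

0.3223


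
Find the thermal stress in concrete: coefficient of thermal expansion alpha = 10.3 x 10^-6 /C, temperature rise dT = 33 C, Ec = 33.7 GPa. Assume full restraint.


sigma = alpha * dT * Ec
= 10.3e-6 * 33 * 33.7 * 1000
= 11.455 MPa

11.455


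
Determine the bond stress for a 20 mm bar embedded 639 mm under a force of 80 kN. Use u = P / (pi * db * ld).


u = P / (pi * db * ld)
= 80 * 1000 / (pi * 20 * 639)
= 1.993 MPa

1.993


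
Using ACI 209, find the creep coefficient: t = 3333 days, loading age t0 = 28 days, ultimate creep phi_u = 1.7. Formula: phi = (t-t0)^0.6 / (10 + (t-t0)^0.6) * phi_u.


dt = 3333 - 28 = 3305
phi = 3305^0.6 / (10 + 3305^0.6) * 1.7
= 1.578

1.578


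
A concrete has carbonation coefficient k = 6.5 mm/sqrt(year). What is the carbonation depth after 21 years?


depth = k * sqrt(t)
= 6.5 * sqrt(21)
= 29.79 mm

29.79


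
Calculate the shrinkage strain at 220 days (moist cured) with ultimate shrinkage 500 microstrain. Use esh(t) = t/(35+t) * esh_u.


esh(220) = 220 / (35 + 220) * 500
= 220 / 255 * 500
= 431.4 microstrain

431.4


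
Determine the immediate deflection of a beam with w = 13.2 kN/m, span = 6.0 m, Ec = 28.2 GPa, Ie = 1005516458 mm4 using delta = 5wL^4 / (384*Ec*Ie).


Convert: L = 6.0 m = 6000 mm, Ec = 28.2 GPa = 28200 MPa
delta = 5 * 13.2 * 6000^4 / (384 * 28200 * 1005516458)
= 7.86 mm

7.86


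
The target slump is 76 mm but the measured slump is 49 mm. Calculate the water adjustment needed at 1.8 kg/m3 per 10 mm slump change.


Difference = 76 - 49 = 27 mm
Water adjustment = 27 * 1.8 / 10 = 4.9 kg/m3

4.9


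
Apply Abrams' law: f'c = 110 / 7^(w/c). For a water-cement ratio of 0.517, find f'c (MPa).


f'c = 110 / 7^0.517
= 110 / 2.735
= 40.22 MPa

40.22


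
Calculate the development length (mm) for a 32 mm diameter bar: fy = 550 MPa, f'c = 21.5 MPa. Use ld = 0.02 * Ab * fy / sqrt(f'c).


Ab = pi * 32^2 / 4 = 804.248 mm2
ld = 0.02 * 804.248 * 550 / sqrt(21.5)
= 1907.9 mm

1907.9


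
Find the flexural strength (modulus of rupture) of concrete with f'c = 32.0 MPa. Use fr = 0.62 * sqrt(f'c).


fr = 0.62 * sqrt(32.0)
= 3.507 MPa

3.507


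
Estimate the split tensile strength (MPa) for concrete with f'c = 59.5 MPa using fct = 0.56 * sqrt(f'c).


fct = 0.56 * sqrt(59.5)
= 0.56 * 7.714
= 4.32 MPa

4.32


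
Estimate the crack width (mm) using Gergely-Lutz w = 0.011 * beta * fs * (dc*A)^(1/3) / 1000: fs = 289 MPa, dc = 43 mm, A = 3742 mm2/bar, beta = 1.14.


w = 0.011 * beta * fs * (dc * A)^(1/3) / 1000
= 0.011 * 1.14 * 289 * (43 * 3742)^(1/3) / 1000
= 0.197 mm

0.197


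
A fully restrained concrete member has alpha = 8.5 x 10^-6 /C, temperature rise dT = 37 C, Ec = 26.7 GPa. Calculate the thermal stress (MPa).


sigma = alpha * dT * Ec
= 8.5e-6 * 37 * 26.7 * 1000
= 8.397 MPa

8.397


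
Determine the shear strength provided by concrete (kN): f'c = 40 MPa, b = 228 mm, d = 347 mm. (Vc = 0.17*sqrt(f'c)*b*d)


Vc = 0.17 * sqrt(40) * 228 * 347 / 1000
= 85.06 kN

85.06


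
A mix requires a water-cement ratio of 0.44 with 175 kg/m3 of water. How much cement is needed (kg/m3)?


Cement = water / (w/c)
= 175 / 0.44
= 397.7 kg/m3

397.7


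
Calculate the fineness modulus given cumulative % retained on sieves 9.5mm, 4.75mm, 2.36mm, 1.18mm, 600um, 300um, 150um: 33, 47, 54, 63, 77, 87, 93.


FM = sum(cumulative % retained) / 100
= 454 / 100
= 4.54

4.54


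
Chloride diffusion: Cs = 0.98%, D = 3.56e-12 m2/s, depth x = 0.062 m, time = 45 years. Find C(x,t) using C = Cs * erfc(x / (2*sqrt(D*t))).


t_seconds = 45 * 365.25 * 24 * 3600 = 1420092000.0 s
arg = 0.062 / (2 * sqrt(3.56e-12 * 1420092000.0))
= 0.436
erfc(0.436) = 0.5375
C = 0.98 * 0.5375 = 0.5268%

0.5268


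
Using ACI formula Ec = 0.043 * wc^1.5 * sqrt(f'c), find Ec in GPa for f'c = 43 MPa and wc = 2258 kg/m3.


Ec = 0.043 * 2258^1.5 * sqrt(43) / 1000
= 30.25 GPa

30.25


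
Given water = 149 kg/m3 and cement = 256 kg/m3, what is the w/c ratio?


w/c = water / cement
w/c = 149 / 256 = 0.582

0.582


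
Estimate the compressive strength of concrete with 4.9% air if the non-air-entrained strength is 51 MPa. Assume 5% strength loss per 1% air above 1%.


Strength loss = (4.9 - 1) * 5 = 19.5%
f'c = 51 * (1 - 19.5/100)
= 41.05 MPa

41.05


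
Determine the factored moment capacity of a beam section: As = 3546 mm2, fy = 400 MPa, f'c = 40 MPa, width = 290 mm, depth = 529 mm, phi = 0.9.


a = As * fy / (0.85 * f'c * b)
= 3546 * 400 / (0.85 * 40 * 290)
= 143.854 mm
Mn = As * fy * (d - a/2) / 10^6
= 648.3124 kN-m
phi*Mn = 0.9 * 648.3124 = 583.48 kN-m

583.48


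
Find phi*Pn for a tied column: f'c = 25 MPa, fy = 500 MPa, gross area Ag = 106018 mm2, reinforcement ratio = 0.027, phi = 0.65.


Ast = rho * Ag = 0.027 * 106018 = 2862.486 mm2
phi*Pn = 0.65 * 0.80 * (0.85 * 25 * (106018 - 2862.486) + 500 * 2862.486) / 1000
= 1884.11 kN

1884.11


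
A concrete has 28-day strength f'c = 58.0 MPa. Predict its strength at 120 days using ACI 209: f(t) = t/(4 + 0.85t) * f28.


f(120) = 120 / (4 + 0.85 * 120) * 58.0
= 120 / 106.0 * 58.0
= 65.66 MPa

65.66


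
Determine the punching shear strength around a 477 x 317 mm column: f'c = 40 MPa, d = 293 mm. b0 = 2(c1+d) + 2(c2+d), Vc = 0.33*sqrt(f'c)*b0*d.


b0 = 2*(477 + 293) + 2*(317 + 293) = 2760 mm
Vc = 0.33 * sqrt(40) * 2760 * 293 / 1000
= 1687.8 kN

1687.8


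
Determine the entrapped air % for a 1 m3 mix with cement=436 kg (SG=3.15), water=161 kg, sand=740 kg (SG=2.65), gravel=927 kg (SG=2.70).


Vol cement = 436 / (3.15 * 1000) = 0.138413 m3
Vol water = 161 / 1000 = 0.161 m3
Vol sand = 740 / (2.65 * 1000) = 0.279245 m3
Vol gravel = 927 / (2.70 * 1000) = 0.343333 m3
Total solid + water volume = 0.921991 m3
Air = (1 - 0.921991) * 100 = 7.8%

7.8


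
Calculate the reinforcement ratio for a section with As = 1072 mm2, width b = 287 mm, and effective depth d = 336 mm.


rho = As / (b * d)
= 1072 / (287 * 336)
= 0.0111

0.0111


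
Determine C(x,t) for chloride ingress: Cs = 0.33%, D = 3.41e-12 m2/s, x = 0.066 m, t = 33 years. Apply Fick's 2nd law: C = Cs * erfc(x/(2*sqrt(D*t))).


t_seconds = 33 * 365.25 * 24 * 3600 = 1041400800.0 s
arg = 0.066 / (2 * sqrt(3.41e-12 * 1041400800.0))
= 0.5538
erfc(0.5538) = 0.4335
C = 0.33 * 0.4335 = 0.1431%

0.1431


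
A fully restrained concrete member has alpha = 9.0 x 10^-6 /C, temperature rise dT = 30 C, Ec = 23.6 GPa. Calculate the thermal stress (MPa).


sigma = alpha * dT * Ec
= 9.0e-6 * 30 * 23.6 * 1000
= 6.372 MPa

6.372


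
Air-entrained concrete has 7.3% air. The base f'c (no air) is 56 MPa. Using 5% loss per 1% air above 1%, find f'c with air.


Strength loss = (7.3 - 1) * 5 = 31.5%
f'c = 56 * (1 - 31.5/100)
= 38.36 MPa

38.36


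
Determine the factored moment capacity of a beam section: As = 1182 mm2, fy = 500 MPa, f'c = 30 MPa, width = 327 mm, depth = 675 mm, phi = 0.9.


a = As * fy / (0.85 * f'c * b)
= 1182 * 500 / (0.85 * 30 * 327)
= 70.8761 mm
Mn = As * fy * (d - a/2) / 10^6
= 377.9811 kN-m
phi*Mn = 0.9 * 377.9811 = 340.18 kN-m

340.18


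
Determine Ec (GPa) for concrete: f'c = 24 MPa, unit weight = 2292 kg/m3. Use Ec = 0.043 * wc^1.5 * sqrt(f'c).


Ec = 0.043 * 2292^1.5 * sqrt(24) / 1000
= 23.12 GPa

23.12


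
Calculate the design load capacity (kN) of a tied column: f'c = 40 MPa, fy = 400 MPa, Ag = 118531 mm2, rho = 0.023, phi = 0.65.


Ast = rho * Ag = 0.023 * 118531 = 2726.213 mm2
phi*Pn = 0.65 * 0.80 * (0.85 * 40 * (118531 - 2726.213) + 400 * 2726.213) / 1000
= 2614.48 kN

2614.48


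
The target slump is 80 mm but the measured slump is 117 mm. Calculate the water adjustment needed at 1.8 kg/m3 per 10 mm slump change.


Difference = 80 - 117 = -37 mm
Water adjustment = -37 * 1.8 / 10 = -6.7 kg/m3

-6.7


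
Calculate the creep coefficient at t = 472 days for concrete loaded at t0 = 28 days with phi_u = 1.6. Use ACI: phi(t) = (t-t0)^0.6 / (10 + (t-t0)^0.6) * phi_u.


dt = 472 - 28 = 444
phi = 444^0.6 / (10 + 444^0.6) * 1.6
= 1.272

1.272


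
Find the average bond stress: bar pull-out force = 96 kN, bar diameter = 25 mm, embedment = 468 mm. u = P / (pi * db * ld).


u = P / (pi * db * ld)
= 96 * 1000 / (pi * 25 * 468)
= 2.612 MPa

2.612


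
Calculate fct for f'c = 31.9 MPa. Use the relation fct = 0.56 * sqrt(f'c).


fct = 0.56 * sqrt(31.9)
= 0.56 * 5.648
= 3.163 MPa

3.163


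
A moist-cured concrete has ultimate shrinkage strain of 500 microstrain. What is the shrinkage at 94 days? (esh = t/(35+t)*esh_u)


esh(94) = 94 / (35 + 94) * 500
= 94 / 129 * 500
= 364.3 microstrain

364.3


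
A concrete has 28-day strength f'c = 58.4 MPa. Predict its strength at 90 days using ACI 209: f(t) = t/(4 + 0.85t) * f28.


f(90) = 90 / (4 + 0.85 * 90) * 58.4
= 90 / 80.5 * 58.4
= 65.29 MPa

65.29


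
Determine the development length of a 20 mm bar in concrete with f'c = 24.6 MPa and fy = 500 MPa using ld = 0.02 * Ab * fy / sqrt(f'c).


Ab = pi * 20^2 / 4 = 314.159 mm2
ld = 0.02 * 314.159 * 500 / sqrt(24.6)
= 633.4 mm

633.4


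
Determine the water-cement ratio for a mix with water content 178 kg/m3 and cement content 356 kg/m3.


w/c = water / cement
w/c = 178 / 356 = 0.5

0.5


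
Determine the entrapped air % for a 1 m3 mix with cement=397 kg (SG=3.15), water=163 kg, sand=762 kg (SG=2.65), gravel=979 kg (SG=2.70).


Vol cement = 397 / (3.15 * 1000) = 0.126032 m3
Vol water = 163 / 1000 = 0.163 m3
Vol sand = 762 / (2.65 * 1000) = 0.287547 m3
Vol gravel = 979 / (2.70 * 1000) = 0.362593 m3
Total solid + water volume = 0.939172 m3
Air = (1 - 0.939172) * 100 = 6.08%

6.08


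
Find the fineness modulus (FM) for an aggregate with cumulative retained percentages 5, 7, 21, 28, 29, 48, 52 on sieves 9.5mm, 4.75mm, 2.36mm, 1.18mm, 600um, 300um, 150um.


FM = sum(cumulative % retained) / 100
= 190 / 100
= 1.9

1.9


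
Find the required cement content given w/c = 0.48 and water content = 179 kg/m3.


Cement = water / (w/c)
= 179 / 0.48
= 372.9 kg/m3

372.9


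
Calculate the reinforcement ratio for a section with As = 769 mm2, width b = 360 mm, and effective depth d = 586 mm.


rho = As / (b * d)
= 769 / (360 * 586)
= 0.0036

0.0036


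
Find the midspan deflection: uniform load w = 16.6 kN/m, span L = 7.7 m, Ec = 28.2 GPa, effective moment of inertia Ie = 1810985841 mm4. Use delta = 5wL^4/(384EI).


Convert: L = 7.7 m = 7700 mm, Ec = 28.2 GPa = 28200 MPa
delta = 5 * 16.6 * 7700^4 / (384 * 28200 * 1810985841)
= 14.88 mm

14.88


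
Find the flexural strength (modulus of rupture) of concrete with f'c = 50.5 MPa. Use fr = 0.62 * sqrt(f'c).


fr = 0.62 * sqrt(50.5)
= 4.406 MPa

4.406


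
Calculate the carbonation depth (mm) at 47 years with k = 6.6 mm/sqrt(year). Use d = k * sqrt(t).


depth = k * sqrt(t)
= 6.6 * sqrt(47)
= 45.25 mm

45.25


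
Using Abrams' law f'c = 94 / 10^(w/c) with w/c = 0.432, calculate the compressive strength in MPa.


f'c = 94 / 10^0.432
= 94 / 2.704
= 34.76 MPa

34.76


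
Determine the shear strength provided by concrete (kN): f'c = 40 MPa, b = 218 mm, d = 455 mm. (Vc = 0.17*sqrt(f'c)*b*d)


Vc = 0.17 * sqrt(40) * 218 * 455 / 1000
= 106.65 kN

106.65


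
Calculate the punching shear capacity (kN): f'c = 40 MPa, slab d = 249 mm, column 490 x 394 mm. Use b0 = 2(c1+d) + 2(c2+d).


b0 = 2*(490 + 249) + 2*(394 + 249) = 2764 mm
Vc = 0.33 * sqrt(40) * 2764 * 249 / 1000
= 1436.42 kN

1436.42


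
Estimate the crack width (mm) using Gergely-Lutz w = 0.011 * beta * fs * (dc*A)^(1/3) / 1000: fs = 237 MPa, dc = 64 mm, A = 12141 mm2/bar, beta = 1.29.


w = 0.011 * beta * fs * (dc * A)^(1/3) / 1000
= 0.011 * 1.29 * 237 * (64 * 12141)^(1/3) / 1000
= 0.309 mm

0.309


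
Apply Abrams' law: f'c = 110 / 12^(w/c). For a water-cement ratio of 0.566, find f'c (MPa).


f'c = 110 / 12^0.566
= 110 / 4.081
= 26.95 MPa

26.95


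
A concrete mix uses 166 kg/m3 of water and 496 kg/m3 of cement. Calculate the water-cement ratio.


w/c = water / cement
w/c = 166 / 496 = 0.335

0.335


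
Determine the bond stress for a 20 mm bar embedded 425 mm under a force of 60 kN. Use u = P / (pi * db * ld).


u = P / (pi * db * ld)
= 60 * 1000 / (pi * 20 * 425)
= 2.247 MPa

2.247


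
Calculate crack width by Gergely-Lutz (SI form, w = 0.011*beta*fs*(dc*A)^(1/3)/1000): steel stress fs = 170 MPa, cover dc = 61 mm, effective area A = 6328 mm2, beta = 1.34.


w = 0.011 * beta * fs * (dc * A)^(1/3) / 1000
= 0.011 * 1.34 * 170 * (61 * 6328)^(1/3) / 1000
= 0.182 mm

0.182


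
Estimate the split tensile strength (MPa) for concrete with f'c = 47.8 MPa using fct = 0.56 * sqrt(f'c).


fct = 0.56 * sqrt(47.8)
= 0.56 * 6.914
= 3.872 MPa

3.872


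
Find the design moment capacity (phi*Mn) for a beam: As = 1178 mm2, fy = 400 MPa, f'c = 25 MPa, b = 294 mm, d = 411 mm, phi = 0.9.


a = As * fy / (0.85 * f'c * b)
= 1178 * 400 / (0.85 * 25 * 294)
= 75.4222 mm
Mn = As * fy * (d - a/2) / 10^6
= 175.8937 kN-m
phi*Mn = 0.9 * 175.8937 = 158.3 kN-m

158.3


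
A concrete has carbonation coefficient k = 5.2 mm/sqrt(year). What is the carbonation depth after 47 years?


depth = k * sqrt(t)
= 5.2 * sqrt(47)
= 35.65 mm

35.65


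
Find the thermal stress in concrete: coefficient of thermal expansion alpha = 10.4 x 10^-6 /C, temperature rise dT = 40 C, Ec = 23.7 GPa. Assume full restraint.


sigma = alpha * dT * Ec
= 10.4e-6 * 40 * 23.7 * 1000
= 9.859 MPa

9.859


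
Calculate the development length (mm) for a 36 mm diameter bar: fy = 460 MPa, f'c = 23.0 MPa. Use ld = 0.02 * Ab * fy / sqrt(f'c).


Ab = pi * 36^2 / 4 = 1017.876 mm2
ld = 0.02 * 1017.876 * 460 / sqrt(23.0)
= 1952.6 mm

1952.6


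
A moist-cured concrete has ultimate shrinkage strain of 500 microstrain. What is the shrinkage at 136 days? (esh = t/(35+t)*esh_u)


esh(136) = 136 / (35 + 136) * 500
= 136 / 171 * 500
= 397.7 microstrain

397.7


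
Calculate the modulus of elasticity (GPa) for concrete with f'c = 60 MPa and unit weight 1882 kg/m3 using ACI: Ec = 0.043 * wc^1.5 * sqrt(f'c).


Ec = 0.043 * 1882^1.5 * sqrt(60) / 1000
= 27.19 GPa

27.19


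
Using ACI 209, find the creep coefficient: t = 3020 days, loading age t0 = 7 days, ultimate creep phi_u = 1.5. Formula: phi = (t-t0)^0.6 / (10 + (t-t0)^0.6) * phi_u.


dt = 3020 - 7 = 3013
phi = 3013^0.6 / (10 + 3013^0.6) * 1.5
= 1.387

1.387


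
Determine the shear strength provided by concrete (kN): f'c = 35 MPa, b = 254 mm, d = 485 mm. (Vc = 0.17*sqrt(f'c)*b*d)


Vc = 0.17 * sqrt(35) * 254 * 485 / 1000
= 123.9 kN

123.9


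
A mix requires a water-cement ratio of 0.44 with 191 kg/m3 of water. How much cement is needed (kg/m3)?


Cement = water / (w/c)
= 191 / 0.44
= 434.1 kg/m3

434.1


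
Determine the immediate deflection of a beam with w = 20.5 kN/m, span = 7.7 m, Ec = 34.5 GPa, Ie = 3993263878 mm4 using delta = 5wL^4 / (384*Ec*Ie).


Convert: L = 7.7 m = 7700 mm, Ec = 34.5 GPa = 34500 MPa
delta = 5 * 20.5 * 7700^4 / (384 * 34500 * 3993263878)
= 6.81 mm

6.81


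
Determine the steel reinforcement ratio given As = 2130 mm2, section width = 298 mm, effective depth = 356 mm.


rho = As / (b * d)
= 2130 / (298 * 356)
= 0.0201

0.0201


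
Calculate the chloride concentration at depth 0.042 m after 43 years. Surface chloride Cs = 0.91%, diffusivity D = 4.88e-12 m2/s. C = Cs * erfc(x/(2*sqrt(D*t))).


t_seconds = 43 * 365.25 * 24 * 3600 = 1356976800.0 s
arg = 0.042 / (2 * sqrt(4.88e-12 * 1356976800.0))
= 0.2581
erfc(0.2581) = 0.7151
C = 0.91 * 0.7151 = 0.6508%

0.6508


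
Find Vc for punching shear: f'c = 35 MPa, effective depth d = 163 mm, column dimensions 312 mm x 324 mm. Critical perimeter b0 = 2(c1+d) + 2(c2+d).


b0 = 2*(312 + 163) + 2*(324 + 163) = 1924 mm
Vc = 0.33 * sqrt(35) * 1924 * 163 / 1000
= 612.27 kN

612.27


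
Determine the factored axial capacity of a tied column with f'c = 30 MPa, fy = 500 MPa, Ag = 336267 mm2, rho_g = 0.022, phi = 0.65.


Ast = rho * Ag = 0.022 * 336267 = 7397.874 mm2
phi*Pn = 0.65 * 0.80 * (0.85 * 30 * (336267 - 7397.874) + 500 * 7397.874) / 1000
= 6284.25 kN

6284.25


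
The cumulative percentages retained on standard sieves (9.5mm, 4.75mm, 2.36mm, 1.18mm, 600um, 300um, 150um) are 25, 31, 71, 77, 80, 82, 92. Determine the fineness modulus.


FM = sum(cumulative % retained) / 100
= 458 / 100
= 4.58

4.58


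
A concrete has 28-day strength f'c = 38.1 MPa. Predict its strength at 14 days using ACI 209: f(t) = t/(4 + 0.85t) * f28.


f(14) = 14 / (4 + 0.85 * 14) * 38.1
= 14 / 15.9 * 38.1
= 33.55 MPa

33.55


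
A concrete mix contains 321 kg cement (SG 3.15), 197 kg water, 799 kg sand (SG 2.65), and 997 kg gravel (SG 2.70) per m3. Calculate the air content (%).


Vol cement = 321 / (3.15 * 1000) = 0.101905 m3
Vol water = 197 / 1000 = 0.197 m3
Vol sand = 799 / (2.65 * 1000) = 0.301509 m3
Vol gravel = 997 / (2.70 * 1000) = 0.369259 m3
Total solid + water volume = 0.969673 m3
Air = (1 - 0.969673) * 100 = 3.03%

3.03


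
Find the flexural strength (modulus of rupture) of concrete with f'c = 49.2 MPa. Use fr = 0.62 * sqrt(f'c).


fr = 0.62 * sqrt(49.2)
= 4.349 MPa

4.349
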